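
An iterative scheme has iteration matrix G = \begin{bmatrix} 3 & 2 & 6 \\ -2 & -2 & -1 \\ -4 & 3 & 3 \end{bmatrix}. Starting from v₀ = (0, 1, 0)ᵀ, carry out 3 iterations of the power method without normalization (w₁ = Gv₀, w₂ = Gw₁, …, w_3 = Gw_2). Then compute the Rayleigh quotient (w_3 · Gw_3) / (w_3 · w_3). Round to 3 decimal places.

λ ≈ 2.741

w1 = Gv₀ = (3·0 + 2·1 + 6·0; (-2)·0 + (-2)·1 + (-1)·0; (-4)·0 + 3·1 + 3·0) = (2, -2, 3)
w2 = Gw1 = (3·2 + 2·(-2) + 6·3; (-2)·2 + (-2)·(-2) + (-1)·3; (-4)·2 + 3·(-2) + 3·3) = (20, -3, -5)
w3 = Gw2 = (24, -29, -104)
Gw3 = (-610, 114, -495)
w3·Gw3 = 24·(-610) + (-29)·114 + (-104)·(-495) = 33534; w3·w3 = 24·24 + (-29)·(-29) + (-104)·(-104) = 12233
λ ≈ 33534/12233 = 2.741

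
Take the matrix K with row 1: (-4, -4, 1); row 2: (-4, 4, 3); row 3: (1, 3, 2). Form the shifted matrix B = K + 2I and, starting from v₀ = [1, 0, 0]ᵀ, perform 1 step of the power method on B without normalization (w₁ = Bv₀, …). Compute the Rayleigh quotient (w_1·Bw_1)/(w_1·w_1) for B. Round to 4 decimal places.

B = K + 2I has rows (-2, -4, 1); (-4, 6, 3); (1, 3, 4)
w1 = Bv₀ = (-2, -4, 1)
Bw1 = (21, -13, -10)
w1·Bw1 = 0; w1·w1 = 21; μ ≈ 0/21 = 0.0000

0.0000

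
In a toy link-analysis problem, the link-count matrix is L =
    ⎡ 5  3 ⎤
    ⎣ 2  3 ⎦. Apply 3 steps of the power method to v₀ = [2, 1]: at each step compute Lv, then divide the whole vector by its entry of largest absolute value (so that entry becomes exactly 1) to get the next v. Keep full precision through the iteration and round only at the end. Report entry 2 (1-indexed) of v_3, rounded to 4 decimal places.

Lv0 = (13.00000, 7.00000); divide by 13.00000 → v1 = (1.00000, 0.53846)
Lv1 = (6.61538, 3.61538); divide by 6.61538 → v2 = (1.00000, 0.54651)
Lv2 = (6.63953, 3.63953); divide by 6.63953 → v3 = (1.00000, 0.54816)
Requested entry of v3: 313/571 = 0.5482

0.5482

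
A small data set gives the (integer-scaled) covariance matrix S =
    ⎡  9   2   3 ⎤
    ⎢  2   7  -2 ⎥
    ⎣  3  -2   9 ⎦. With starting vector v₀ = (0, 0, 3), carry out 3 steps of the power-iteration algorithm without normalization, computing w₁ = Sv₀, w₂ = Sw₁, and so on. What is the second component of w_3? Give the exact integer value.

-810

w1 = Sv₀ = (9·0 + 2·0 + 3·3; 2·0 + 7·0 + (-2)·3; 3·0 + (-2)·0 + 9·3) = (9, -6, 27)
w2 = Sw1 = (9·9 + 2·(-6) + 3·27; 2·9 + 7·(-6) + (-2)·27; 3·9 + (-2)·(-6) + 9·27) = (150, -78, 282)
w3 = Sw2 = (2040, -810, 3144)
The requested component of w3 is -810.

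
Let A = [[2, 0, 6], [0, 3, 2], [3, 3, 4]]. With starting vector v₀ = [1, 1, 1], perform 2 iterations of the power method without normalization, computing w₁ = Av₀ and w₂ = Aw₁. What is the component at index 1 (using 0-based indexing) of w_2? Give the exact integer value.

35

w1 = Av₀ = (2·1 + 0·1 + 6·1; 0·1 + 3·1 + 2·1; 3·1 + 3·1 + 4·1) = (8, 5, 10)
w2 = Aw1 = (2·8 + 0·5 + 6·10; 0·8 + 3·5 + 2·10; 3·8 + 3·5 + 4·10) = (76, 35, 79)
The requested component of w2 is 35.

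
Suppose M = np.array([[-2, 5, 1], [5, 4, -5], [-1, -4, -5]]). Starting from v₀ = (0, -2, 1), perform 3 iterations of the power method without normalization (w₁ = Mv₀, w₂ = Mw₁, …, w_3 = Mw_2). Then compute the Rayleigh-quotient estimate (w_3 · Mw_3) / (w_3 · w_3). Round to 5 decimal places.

w1 = Mv₀ = (-9, -13, 3)
w2 = Mw1 = (-44, -112, 46)
w3 = Mw2 = (-426, -898, 262)
Mw3 = (-3376, -7032, 2708)
w3·Mw3 = (-426)·(-3376) + (-898)·(-7032) + 262·2708 = 8462408; w3·w3 = (-426)·(-426) + (-898)·(-898) + 262·262 = 1056524
λ ≈ 8462408/1056524 = 8.00967

8.00967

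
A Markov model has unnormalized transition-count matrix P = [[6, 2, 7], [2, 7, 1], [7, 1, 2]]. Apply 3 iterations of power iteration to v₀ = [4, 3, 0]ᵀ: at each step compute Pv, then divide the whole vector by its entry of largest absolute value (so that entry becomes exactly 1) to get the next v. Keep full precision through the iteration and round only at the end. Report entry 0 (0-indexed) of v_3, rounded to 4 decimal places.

Pv0 = (30.00000, 29.00000, 31.00000); divide by 31.00000 → v1 = (0.96774, 0.93548, 1.00000)
Pv1 = (14.67742, 9.48387, 9.70968); divide by 14.67742 → v2 = (1.00000, 0.64615, 0.66154)
Pv2 = (11.92308, 7.18462, 8.96923); divide by 11.92308 → v3 = (1.00000, 0.60258, 0.75226)
Requested entry of v3: 5425/5425 = 1.0000

1.0000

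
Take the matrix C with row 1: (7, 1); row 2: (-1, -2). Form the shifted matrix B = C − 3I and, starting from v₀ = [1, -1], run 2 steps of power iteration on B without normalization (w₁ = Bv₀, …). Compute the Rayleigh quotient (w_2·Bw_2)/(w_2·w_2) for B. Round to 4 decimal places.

B = C − 3I has rows (4, 1); (-1, -5)
w1 = Bv₀ = (4·1 + 1·(-1); (-1)·1 + (-5)·(-1)) = (3, 4)
w2 = Bw1 = (4·3 + 1·4; (-1)·3 + (-5)·4) = (16, -23)
Bw2 = (41, 99)
w2·Bw2 = -1621; w2·w2 = 785; μ ≈ -1621/785 = -2.0650

μ ≈ -2.0650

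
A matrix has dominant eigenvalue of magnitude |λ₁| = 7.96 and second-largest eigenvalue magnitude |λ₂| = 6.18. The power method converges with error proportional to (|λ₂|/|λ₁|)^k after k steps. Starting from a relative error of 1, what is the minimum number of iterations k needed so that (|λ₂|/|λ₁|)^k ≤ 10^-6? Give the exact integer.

55

|λ₂/λ₁| = 6.18/7.96 = 0.77638
Need k ≥ ln(10^-6) / ln(0.77638) = -13.8155 / -0.2531 ≈ 54.583
Smallest integer k satisfying the bound: 55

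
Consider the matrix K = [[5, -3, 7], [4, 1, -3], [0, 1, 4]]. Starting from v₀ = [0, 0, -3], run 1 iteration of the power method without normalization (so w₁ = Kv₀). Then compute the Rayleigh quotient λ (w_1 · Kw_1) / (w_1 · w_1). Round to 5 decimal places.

λ ≈ 6.98649

w1 = Kv₀ = (5·0 + (-3)·0 + 7·(-3); 4·0 + 1·0 + (-3)·(-3); 0·0 + 1·0 + 4·(-3)) = (-21, 9, -12)
Kw1 = (-216, -39, -39)
w1·Kw1 = (-21)·(-216) + 9·(-39) + (-12)·(-39) = 4653; w1·w1 = (-21)·(-21) + 9·9 + (-12)·(-12) = 666
λ ≈ 4653/666 = 6.98649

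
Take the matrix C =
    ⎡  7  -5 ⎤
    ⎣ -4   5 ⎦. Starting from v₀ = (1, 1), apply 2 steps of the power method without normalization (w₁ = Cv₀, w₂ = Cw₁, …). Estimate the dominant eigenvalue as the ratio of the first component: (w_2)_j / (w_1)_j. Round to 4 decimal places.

w1 = Cv₀ = (7·1 + (-5)·1; (-4)·1 + 5·1) = (2, 1)
w2 = Cw1 = (7·2 + (-5)·1; (-4)·2 + 5·1) = (9, -3)
Ratio at component: 9 / 2 = 4.5000

4.5000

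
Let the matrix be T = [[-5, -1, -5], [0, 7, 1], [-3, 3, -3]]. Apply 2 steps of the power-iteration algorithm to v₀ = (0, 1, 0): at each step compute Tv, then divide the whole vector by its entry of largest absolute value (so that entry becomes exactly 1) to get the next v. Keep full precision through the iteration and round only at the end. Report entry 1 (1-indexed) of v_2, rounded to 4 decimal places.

-0.3269

Tv0 = (-1.00000, 7.00000, 3.00000); divide by 7.00000 → v1 = (-0.14286, 1.00000, 0.42857)
Tv1 = (-2.42857, 7.42857, 2.14286); divide by 7.42857 → v2 = (-0.32692, 1.00000, 0.28846)
Requested entry of v2: -17/52 = -0.3269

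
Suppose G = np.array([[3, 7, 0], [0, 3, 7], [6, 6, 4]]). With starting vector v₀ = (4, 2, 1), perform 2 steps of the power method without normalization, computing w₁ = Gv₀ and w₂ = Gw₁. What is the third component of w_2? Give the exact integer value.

w1 = Gv₀ = (26, 13, 40)
w2 = Gw1 = (169, 319, 394)
The requested component of w2 is 394.

394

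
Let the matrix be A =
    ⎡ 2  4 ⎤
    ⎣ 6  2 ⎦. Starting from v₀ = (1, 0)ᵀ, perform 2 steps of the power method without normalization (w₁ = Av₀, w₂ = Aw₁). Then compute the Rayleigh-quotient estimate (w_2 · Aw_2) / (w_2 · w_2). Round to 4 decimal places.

6.9412

w1 = Av₀ = (2·1 + 4·0; 6·1 + 2·0) = (2, 6)
w2 = Aw1 = (2·2 + 4·6; 6·2 + 2·6) = (28, 24)
Aw2 = (152, 216)
w2·Aw2 = 28·152 + 24·216 = 9440; w2·w2 = 28·28 + 24·24 = 1360
λ ≈ 9440/1360 = 6.9412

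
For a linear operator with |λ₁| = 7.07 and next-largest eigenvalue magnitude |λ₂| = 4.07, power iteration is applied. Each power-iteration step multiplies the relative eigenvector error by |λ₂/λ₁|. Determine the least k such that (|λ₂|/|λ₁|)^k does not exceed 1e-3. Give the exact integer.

13

|λ₂/λ₁| = 4.07/7.07 = 0.57567
Need k ≥ ln(1e-3) / ln(0.57567) = -6.9078 / -0.5522 ≈ 12.509
Smallest integer k satisfying the bound: 13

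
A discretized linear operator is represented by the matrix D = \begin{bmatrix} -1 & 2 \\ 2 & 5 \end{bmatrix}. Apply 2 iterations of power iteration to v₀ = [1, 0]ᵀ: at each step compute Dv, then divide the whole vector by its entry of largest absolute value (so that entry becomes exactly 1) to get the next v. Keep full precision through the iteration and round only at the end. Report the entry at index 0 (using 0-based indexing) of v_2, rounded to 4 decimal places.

Dv0 = (-1.00000, 2.00000); divide by 2.00000 → v1 = (-0.50000, 1.00000)
Dv1 = (2.50000, 4.00000); divide by 4.00000 → v2 = (0.62500, 1.00000)
Requested entry of v2: 5/8 = 0.6250

0.6250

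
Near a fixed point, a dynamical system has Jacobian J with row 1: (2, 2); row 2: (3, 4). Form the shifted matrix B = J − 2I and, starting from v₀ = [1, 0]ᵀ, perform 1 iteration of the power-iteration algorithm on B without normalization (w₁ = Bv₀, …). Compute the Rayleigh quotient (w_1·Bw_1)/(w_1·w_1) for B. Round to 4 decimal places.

μ ≈ 2.0000

B = J − 2I has rows (0, 2); (3, 2)
w1 = Bv₀ = (0·1 + 2·0; 3·1 + 2·0) = (0, 3)
Bw1 = (6, 6)
w1·Bw1 = 18; w1·w1 = 9; μ ≈ 18/9 = 2.0000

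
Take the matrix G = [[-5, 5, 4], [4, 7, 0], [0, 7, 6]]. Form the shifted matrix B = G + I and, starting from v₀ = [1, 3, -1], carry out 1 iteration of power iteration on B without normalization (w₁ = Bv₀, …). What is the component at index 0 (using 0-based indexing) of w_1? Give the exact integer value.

B = G + I has rows (-4, 5, 4); (4, 8, 0); (0, 7, 7)
w1 = Bv₀ = ((-4)·1 + 5·3 + 4·(-1); 4·1 + 8·3 + 0·(-1); 0·1 + 7·3 + 7·(-1)) = (7, 28, 14)
Requested component of w1: 7

7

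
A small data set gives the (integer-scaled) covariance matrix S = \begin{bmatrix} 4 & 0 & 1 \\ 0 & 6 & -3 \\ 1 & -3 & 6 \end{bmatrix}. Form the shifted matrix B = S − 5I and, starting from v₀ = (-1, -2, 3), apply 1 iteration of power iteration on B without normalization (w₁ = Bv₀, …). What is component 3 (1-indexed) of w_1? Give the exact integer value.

B = S − 5I has rows (-1, 0, 1); (0, 1, -3); (1, -3, 1)
w1 = Bv₀ = ((-1)·(-1) + 0·(-2) + 1·3; 0·(-1) + 1·(-2) + (-3)·3; 1·(-1) + (-3)·(-2) + 1·3) = (4, -11, 8)
Requested component of w1: 8

8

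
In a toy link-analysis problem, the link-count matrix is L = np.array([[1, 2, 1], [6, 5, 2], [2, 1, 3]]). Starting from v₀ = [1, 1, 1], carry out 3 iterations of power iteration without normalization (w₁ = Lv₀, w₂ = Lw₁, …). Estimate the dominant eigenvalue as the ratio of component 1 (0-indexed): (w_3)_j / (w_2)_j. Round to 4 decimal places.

w1 = Lv₀ = (1·1 + 2·1 + 1·1; 6·1 + 5·1 + 2·1; 2·1 + 1·1 + 3·1) = (4, 13, 6)
w2 = Lw1 = (1·4 + 2·13 + 1·6; 6·4 + 5·13 + 2·6; 2·4 + 1·13 + 3·6) = (36, 101, 39)
w3 = Lw2 = (277, 799, 290)
Ratio at component: 799 / 101 = 7.9109

λ ≈ 7.9109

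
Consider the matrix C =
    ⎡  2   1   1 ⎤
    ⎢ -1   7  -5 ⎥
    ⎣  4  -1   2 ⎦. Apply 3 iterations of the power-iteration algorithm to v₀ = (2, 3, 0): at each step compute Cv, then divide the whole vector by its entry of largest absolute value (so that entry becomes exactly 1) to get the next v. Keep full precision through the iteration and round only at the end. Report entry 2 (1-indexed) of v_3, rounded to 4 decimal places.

Cv0 = (7.00000, 19.00000, 5.00000); divide by 19.00000 → v1 = (0.36842, 1.00000, 0.26316)
Cv1 = (2.00000, 5.31579, 1.00000); divide by 5.31579 → v2 = (0.37624, 1.00000, 0.18812)
Cv2 = (1.94059, 5.68317, 0.88119); divide by 5.68317 → v3 = (0.34146, 1.00000, 0.15505)
Requested entry of v3: 574/574 = 1.0000

1.0000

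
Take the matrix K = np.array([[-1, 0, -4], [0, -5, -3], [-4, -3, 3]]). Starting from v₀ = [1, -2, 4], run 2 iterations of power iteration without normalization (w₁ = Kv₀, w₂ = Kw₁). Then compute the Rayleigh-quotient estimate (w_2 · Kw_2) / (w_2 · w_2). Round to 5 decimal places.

λ ≈ 5.76158

w1 = Kv₀ = ((-1)·1 + 0·(-2) + (-4)·4; 0·1 + (-5)·(-2) + (-3)·4; (-4)·1 + (-3)·(-2) + 3·4) = (-17, -2, 14)
w2 = Kw1 = ((-1)·(-17) + 0·(-2) + (-4)·14; 0·(-17) + (-5)·(-2) + (-3)·14; (-4)·(-17) + (-3)·(-2) + 3·14) = (-39, -32, 116)
Kw2 = (-425, -188, 600)
w2·Kw2 = (-39)·(-425) + (-32)·(-188) + 116·600 = 92191; w2·w2 = (-39)·(-39) + (-32)·(-32) + 116·116 = 16001
λ ≈ 92191/16001 = 5.76158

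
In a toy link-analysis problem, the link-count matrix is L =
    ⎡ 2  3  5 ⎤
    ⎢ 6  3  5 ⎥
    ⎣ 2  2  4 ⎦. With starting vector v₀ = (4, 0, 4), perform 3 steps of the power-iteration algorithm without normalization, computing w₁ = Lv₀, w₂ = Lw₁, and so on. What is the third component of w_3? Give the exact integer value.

w1 = Lv₀ = (2·4 + 3·0 + 5·4; 6·4 + 3·0 + 5·4; 2·4 + 2·0 + 4·4) = (28, 44, 24)
w2 = Lw1 = (2·28 + 3·44 + 5·24; 6·28 + 3·44 + 5·24; 2·28 + 2·44 + 4·24) = (308, 420, 240)
w3 = Lw2 = (3076, 4308, 2416)
The requested component of w3 is 2416.

2416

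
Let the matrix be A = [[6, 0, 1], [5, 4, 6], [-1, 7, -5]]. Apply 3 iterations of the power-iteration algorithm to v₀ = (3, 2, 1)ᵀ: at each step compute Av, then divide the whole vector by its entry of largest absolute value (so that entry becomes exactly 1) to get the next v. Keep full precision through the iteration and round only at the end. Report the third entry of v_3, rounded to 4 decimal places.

0.3340

Av0 = (19.00000, 29.00000, 6.00000); divide by 29.00000 → v1 = (0.65517, 1.00000, 0.20690)
Av1 = (4.13793, 8.51724, 5.31034); divide by 8.51724 → v2 = (0.48583, 1.00000, 0.62348)
Av2 = (3.53846, 10.17004, 3.39676); divide by 10.17004 → v3 = (0.34793, 1.00000, 0.33400)
Requested entry of v3: 839/2512 = 0.3340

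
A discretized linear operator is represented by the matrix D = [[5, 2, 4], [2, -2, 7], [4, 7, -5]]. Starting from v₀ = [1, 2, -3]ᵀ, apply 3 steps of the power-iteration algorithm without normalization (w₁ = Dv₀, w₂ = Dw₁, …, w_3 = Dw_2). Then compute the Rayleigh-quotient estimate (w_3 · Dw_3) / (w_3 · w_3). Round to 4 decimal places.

w1 = Dv₀ = (5·1 + 2·2 + 4·(-3); 2·1 + (-2)·2 + 7·(-3); 4·1 + 7·2 + (-5)·(-3)) = (-3, -23, 33)
w2 = Dw1 = (5·(-3) + 2·(-23) + 4·33; 2·(-3) + (-2)·(-23) + 7·33; 4·(-3) + 7·(-23) + (-5)·33) = (71, 271, -338)
w3 = Dw2 = (-455, -2766, 3871)
Dw3 = (7677, 31719, -40537)
w3·Dw3 = (-455)·7677 + (-2766)·31719 + 3871·(-40537) = -248146516; w3·w3 = (-455)·(-455) + (-2766)·(-2766) + 3871·3871 = 22842422
λ ≈ -248146516/22842422 = -10.8634

λ ≈ -10.8634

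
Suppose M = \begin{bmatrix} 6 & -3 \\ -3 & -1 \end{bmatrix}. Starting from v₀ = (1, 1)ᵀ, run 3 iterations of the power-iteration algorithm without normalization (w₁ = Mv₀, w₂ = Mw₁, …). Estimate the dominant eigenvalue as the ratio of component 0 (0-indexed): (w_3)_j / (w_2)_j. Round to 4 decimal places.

6.5000

w1 = Mv₀ = (6·1 + (-3)·1; (-3)·1 + (-1)·1) = (3, -4)
w2 = Mw1 = (6·3 + (-3)·(-4); (-3)·3 + (-1)·(-4)) = (30, -5)
w3 = Mw2 = (195, -85)
Ratio at component: 195 / 30 = 6.5000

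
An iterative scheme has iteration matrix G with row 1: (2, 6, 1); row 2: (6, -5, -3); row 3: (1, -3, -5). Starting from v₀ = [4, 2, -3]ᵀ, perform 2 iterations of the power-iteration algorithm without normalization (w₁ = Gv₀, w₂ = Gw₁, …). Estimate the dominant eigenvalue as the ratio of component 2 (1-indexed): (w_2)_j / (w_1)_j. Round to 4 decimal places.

λ ≈ -2.2609

w1 = Gv₀ = (2·4 + 6·2 + 1·(-3); 6·4 + (-5)·2 + (-3)·(-3); 1·4 + (-3)·2 + (-5)·(-3)) = (17, 23, 13)
w2 = Gw1 = (2·17 + 6·23 + 1·13; 6·17 + (-5)·23 + (-3)·13; 1·17 + (-3)·23 + (-5)·13) = (185, -52, -117)
Ratio at component: -52 / 23 = -2.2609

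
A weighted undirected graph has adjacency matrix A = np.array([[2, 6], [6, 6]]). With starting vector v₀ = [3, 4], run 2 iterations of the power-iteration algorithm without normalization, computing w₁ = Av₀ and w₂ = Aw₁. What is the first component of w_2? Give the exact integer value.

w1 = Av₀ = (30, 42)
w2 = Aw1 = (312, 432)
The requested component of w2 is 312.

312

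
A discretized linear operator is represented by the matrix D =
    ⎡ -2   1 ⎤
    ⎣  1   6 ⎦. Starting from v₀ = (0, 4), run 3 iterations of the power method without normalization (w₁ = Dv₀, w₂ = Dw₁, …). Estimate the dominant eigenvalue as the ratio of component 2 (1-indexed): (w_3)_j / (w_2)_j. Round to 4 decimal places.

w1 = Dv₀ = (4, 24)
w2 = Dw1 = (16, 148)
w3 = Dw2 = (116, 904)
Ratio at component: 904 / 148 = 6.1081

6.1081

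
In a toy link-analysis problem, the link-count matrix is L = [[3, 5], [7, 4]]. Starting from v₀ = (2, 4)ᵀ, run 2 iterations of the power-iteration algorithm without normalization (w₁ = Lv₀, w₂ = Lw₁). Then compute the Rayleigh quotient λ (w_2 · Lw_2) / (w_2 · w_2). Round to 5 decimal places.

9.40749

w1 = Lv₀ = (3·2 + 5·4; 7·2 + 4·4) = (26, 30)
w2 = Lw1 = (3·26 + 5·30; 7·26 + 4·30) = (228, 302)
Lw2 = (2194, 2804)
w2·Lw2 = 228·2194 + 302·2804 = 1347040; w2·w2 = 228·228 + 302·302 = 143188
λ ≈ 1347040/143188 = 9.40749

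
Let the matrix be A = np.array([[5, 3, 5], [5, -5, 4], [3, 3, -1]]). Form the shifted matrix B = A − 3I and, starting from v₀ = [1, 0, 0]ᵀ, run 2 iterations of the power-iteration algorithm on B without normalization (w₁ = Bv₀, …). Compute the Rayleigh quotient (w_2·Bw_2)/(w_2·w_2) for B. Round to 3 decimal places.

μ ≈ -2.682

B = A − 3I has rows (2, 3, 5); (5, -8, 4); (3, 3, -4)
w1 = Bv₀ = (2, 5, 3)
w2 = Bw1 = (34, -18, 9)
Bw2 = (59, 350, 12)
w2·Bw2 = -4186; w2·w2 = 1561; μ ≈ -4186/1561 = -2.682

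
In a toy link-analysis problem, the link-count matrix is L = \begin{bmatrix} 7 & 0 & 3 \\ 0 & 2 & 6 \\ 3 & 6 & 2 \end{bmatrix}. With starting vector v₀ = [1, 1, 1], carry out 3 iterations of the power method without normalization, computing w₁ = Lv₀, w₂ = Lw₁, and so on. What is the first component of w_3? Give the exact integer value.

w1 = Lv₀ = (7·1 + 0·1 + 3·1; 0·1 + 2·1 + 6·1; 3·1 + 6·1 + 2·1) = (10, 8, 11)
w2 = Lw1 = (7·10 + 0·8 + 3·11; 0·10 + 2·8 + 6·11; 3·10 + 6·8 + 2·11) = (103, 82, 100)
w3 = Lw2 = (1021, 764, 1001)
The requested component of w3 is 1021.

1021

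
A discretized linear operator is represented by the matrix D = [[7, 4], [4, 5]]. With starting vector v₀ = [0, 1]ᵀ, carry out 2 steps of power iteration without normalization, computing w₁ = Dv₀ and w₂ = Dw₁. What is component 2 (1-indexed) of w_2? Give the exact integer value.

w1 = Dv₀ = (7·0 + 4·1; 4·0 + 5·1) = (4, 5)
w2 = Dw1 = (7·4 + 4·5; 4·4 + 5·5) = (48, 41)
The requested component of w2 is 41.

41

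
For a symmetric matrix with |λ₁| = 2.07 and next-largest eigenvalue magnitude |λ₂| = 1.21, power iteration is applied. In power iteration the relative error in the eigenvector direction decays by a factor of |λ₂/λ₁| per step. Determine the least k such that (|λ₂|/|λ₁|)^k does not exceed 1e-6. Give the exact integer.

26

|λ₂/λ₁| = 1.21/2.07 = 0.58454
Need k ≥ ln(1e-6) / ln(0.58454) = -13.8155 / -0.5369 ≈ 25.731
Smallest integer k satisfying the bound: 26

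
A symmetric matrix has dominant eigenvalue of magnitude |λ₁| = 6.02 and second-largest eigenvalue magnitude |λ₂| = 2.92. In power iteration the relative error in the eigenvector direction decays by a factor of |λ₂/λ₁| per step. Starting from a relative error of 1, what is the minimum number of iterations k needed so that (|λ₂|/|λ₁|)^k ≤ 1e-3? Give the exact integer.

10

|λ₂/λ₁| = 2.92/6.02 = 0.48505
Need k ≥ ln(1e-3) / ln(0.48505) = -6.9078 / -0.7235 ≈ 9.548
Smallest integer k satisfying the bound: 10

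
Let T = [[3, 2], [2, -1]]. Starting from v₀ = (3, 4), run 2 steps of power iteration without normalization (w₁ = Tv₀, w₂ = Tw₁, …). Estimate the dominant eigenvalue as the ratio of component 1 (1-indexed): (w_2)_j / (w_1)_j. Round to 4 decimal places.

3.2353

w1 = Tv₀ = (3·3 + 2·4; 2·3 + (-1)·4) = (17, 2)
w2 = Tw1 = (3·17 + 2·2; 2·17 + (-1)·2) = (55, 32)
Ratio at component: 55 / 17 = 3.2353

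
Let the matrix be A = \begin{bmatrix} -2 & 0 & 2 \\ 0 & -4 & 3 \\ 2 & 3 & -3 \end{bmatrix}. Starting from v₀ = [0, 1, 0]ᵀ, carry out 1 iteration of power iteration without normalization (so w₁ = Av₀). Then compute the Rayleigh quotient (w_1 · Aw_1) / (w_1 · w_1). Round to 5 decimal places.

-6.52000

w1 = Av₀ = (0, -4, 3)
Aw1 = (6, 25, -21)
w1·Aw1 = 0·6 + (-4)·25 + 3·(-21) = -163; w1·w1 = 0·0 + (-4)·(-4) + 3·3 = 25
λ ≈ -163/25 = -6.52000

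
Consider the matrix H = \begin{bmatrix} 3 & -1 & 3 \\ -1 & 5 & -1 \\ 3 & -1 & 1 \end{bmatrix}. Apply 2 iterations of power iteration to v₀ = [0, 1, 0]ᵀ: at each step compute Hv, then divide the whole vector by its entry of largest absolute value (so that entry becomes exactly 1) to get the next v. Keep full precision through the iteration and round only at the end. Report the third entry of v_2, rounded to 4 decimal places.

-0.3333

Hv0 = (-1.00000, 5.00000, -1.00000); divide by 5.00000 → v1 = (-0.20000, 1.00000, -0.20000)
Hv1 = (-2.20000, 5.40000, -1.80000); divide by 5.40000 → v2 = (-0.40741, 1.00000, -0.33333)
Requested entry of v2: -9/27 = -0.3333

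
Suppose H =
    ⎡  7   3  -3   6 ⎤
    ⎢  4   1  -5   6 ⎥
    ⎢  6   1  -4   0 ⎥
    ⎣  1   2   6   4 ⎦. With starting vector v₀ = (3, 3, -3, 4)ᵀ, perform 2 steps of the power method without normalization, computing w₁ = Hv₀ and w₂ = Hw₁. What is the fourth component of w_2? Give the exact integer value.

397

w1 = Hv₀ = (63, 54, 33, 7)
w2 = Hw1 = (546, 183, 300, 397)
The requested component of w2 is 397.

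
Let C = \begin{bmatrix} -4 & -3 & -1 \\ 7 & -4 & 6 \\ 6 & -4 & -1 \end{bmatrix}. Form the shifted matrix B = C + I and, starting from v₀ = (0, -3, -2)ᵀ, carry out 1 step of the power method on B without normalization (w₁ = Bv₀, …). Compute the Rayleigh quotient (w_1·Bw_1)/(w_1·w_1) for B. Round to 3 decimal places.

0.241

B = C + I has rows (-3, -3, -1); (7, -3, 6); (6, -4, 0)
w1 = Bv₀ = ((-3)·0 + (-3)·(-3) + (-1)·(-2); 7·0 + (-3)·(-3) + 6·(-2); 6·0 + (-4)·(-3) + 0·(-2)) = (11, -3, 12)
Bw1 = (-36, 158, 78)
w1·Bw1 = 66; w1·w1 = 274; μ ≈ 66/274 = 0.241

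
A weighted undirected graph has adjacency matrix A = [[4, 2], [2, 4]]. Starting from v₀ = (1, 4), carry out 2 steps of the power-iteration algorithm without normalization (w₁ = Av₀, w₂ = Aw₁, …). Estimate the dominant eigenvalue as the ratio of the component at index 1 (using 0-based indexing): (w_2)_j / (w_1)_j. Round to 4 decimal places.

w1 = Av₀ = (4·1 + 2·4; 2·1 + 4·4) = (12, 18)
w2 = Aw1 = (4·12 + 2·18; 2·12 + 4·18) = (84, 96)
Ratio at component: 96 / 18 = 5.3333

λ ≈ 5.3333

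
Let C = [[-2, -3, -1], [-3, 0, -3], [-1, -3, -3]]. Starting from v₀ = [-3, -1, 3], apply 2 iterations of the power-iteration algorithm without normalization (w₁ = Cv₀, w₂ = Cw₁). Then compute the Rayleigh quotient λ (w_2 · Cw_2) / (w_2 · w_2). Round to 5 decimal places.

w1 = Cv₀ = ((-2)·(-3) + (-3)·(-1) + (-1)·3; (-3)·(-3) + 0·(-1) + (-3)·3; (-1)·(-3) + (-3)·(-1) + (-3)·3) = (6, 0, -3)
w2 = Cw1 = ((-2)·6 + (-3)·0 + (-1)·(-3); (-3)·6 + 0·0 + (-3)·(-3); (-1)·6 + (-3)·0 + (-3)·(-3)) = (-9, -9, 3)
Cw2 = (42, 18, 27)
w2·Cw2 = (-9)·42 + (-9)·18 + 3·27 = -459; w2·w2 = (-9)·(-9) + (-9)·(-9) + 3·3 = 171
λ ≈ -459/171 = -2.68421

-2.68421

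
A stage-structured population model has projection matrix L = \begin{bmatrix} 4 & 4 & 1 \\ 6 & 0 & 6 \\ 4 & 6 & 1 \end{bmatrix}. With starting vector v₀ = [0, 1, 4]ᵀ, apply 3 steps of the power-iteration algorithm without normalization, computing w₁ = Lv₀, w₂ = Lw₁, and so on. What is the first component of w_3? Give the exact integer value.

1170

w1 = Lv₀ = (4·0 + 4·1 + 1·4; 6·0 + 0·1 + 6·4; 4·0 + 6·1 + 1·4) = (8, 24, 10)
w2 = Lw1 = (4·8 + 4·24 + 1·10; 6·8 + 0·24 + 6·10; 4·8 + 6·24 + 1·10) = (138, 108, 186)
w3 = Lw2 = (1170, 1944, 1386)
The requested component of w3 is 1170.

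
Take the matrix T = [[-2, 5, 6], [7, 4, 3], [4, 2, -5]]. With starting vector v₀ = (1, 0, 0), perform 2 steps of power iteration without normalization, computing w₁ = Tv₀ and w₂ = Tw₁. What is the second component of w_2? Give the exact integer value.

26

w1 = Tv₀ = (-2, 7, 4)
w2 = Tw1 = (63, 26, -14)
The requested component of w2 is 26.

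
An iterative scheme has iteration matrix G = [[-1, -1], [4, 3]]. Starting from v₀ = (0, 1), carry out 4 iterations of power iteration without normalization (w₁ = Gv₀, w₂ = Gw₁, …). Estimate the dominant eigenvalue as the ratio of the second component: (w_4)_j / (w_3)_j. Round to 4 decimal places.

w1 = Gv₀ = (-1, 3)
w2 = Gw1 = (-2, 5)
w3 = Gw2 = (-3, 7)
w4 = Gw3 = (-4, 9)
Ratio at component: 9 / 7 = 1.2857

λ ≈ 1.2857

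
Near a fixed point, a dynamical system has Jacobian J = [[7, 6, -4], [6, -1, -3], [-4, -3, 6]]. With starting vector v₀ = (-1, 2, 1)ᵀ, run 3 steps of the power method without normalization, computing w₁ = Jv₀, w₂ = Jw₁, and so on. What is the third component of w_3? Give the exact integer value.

w1 = Jv₀ = (1, -11, 4)
w2 = Jw1 = (-75, 5, 53)
w3 = Jw2 = (-707, -614, 603)
The requested component of w3 is 603.

603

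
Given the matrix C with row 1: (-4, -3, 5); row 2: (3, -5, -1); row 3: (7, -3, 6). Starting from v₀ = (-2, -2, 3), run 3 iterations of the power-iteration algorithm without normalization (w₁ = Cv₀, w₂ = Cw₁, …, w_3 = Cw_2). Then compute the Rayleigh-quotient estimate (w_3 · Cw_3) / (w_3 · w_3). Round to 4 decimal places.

w1 = Cv₀ = ((-4)·(-2) + (-3)·(-2) + 5·3; 3·(-2) + (-5)·(-2) + (-1)·3; 7·(-2) + (-3)·(-2) + 6·3) = (29, 1, 10)
w2 = Cw1 = ((-4)·29 + (-3)·1 + 5·10; 3·29 + (-5)·1 + (-1)·10; 7·29 + (-3)·1 + 6·10) = (-69, 72, 260)
w3 = Cw2 = (1360, -827, 861)
Cw3 = (1346, 7354, 17167)
w3·Cw3 = 1360·1346 + (-827)·7354 + 861·17167 = 10529589; w3·w3 = 1360·1360 + (-827)·(-827) + 861·861 = 3274850
λ ≈ 10529589/3274850 = 3.2153

3.2153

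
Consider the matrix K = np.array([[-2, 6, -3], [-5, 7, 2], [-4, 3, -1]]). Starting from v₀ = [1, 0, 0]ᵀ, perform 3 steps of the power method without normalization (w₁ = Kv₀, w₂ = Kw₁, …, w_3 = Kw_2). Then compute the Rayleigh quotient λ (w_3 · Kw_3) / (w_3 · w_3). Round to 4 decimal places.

λ ≈ 2.8332

w1 = Kv₀ = (-2, -5, -4)
w2 = Kw1 = (-14, -33, -3)
w3 = Kw2 = (-161, -167, -40)
Kw3 = (-560, -444, 183)
w3·Kw3 = (-161)·(-560) + (-167)·(-444) + (-40)·183 = 156988; w3·w3 = (-161)·(-161) + (-167)·(-167) + (-40)·(-40) = 55410
λ ≈ 156988/55410 = 2.8332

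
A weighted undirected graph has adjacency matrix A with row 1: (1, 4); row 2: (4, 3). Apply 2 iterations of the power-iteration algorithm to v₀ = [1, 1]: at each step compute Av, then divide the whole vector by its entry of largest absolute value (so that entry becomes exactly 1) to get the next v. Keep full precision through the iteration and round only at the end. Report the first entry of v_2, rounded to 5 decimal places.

0.80488

Av0 = (5.000000, 7.000000); divide by 7.000000 → v1 = (0.714286, 1.000000)
Av1 = (4.714286, 5.857143); divide by 5.857143 → v2 = (0.804878, 1.000000)
Requested entry of v2: 33/41 = 0.80488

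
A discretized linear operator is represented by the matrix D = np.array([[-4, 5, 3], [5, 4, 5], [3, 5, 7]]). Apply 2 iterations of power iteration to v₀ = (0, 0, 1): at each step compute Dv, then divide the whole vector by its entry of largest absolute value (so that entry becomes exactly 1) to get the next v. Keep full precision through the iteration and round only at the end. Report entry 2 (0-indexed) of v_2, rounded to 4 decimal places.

Dv0 = (3.00000, 5.00000, 7.00000); divide by 7.00000 → v1 = (0.42857, 0.71429, 1.00000)
Dv1 = (4.85714, 10.00000, 11.85714); divide by 11.85714 → v2 = (0.40964, 0.84337, 1.00000)
Requested entry of v2: 83/83 = 1.0000

1.0000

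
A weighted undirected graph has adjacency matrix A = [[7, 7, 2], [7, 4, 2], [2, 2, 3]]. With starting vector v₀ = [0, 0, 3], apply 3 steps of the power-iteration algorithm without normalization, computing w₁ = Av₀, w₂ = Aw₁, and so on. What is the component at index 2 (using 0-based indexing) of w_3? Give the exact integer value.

525

w1 = Av₀ = (6, 6, 9)
w2 = Aw1 = (102, 84, 51)
w3 = Aw2 = (1404, 1152, 525)
The requested component of w3 is 525.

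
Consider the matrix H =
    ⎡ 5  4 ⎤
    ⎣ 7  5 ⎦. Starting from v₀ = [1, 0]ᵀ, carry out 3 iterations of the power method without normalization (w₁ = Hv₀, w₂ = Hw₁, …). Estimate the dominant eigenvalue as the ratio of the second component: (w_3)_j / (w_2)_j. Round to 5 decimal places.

λ ≈ 10.30000

w1 = Hv₀ = (5·1 + 4·0; 7·1 + 5·0) = (5, 7)
w2 = Hw1 = (5·5 + 4·7; 7·5 + 5·7) = (53, 70)
w3 = Hw2 = (545, 721)
Ratio at component: 721 / 70 = 10.30000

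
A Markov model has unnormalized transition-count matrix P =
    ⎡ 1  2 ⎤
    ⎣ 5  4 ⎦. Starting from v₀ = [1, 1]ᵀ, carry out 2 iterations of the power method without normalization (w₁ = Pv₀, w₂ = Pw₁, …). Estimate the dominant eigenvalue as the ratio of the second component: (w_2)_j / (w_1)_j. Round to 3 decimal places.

w1 = Pv₀ = (1·1 + 2·1; 5·1 + 4·1) = (3, 9)
w2 = Pw1 = (1·3 + 2·9; 5·3 + 4·9) = (21, 51)
Ratio at component: 51 / 9 = 5.667

5.667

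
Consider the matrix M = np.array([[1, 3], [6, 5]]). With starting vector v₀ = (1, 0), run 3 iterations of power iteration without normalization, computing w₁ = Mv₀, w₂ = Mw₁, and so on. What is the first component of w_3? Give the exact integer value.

w1 = Mv₀ = (1, 6)
w2 = Mw1 = (19, 36)
w3 = Mw2 = (127, 294)
The requested component of w3 is 127.

127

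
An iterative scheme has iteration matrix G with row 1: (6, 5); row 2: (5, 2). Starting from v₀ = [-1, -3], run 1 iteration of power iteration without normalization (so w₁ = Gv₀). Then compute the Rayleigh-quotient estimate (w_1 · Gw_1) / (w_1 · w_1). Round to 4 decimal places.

w1 = Gv₀ = (6·(-1) + 5·(-3); 5·(-1) + 2·(-3)) = (-21, -11)
Gw1 = (-181, -127)
w1·Gw1 = (-21)·(-181) + (-11)·(-127) = 5198; w1·w1 = (-21)·(-21) + (-11)·(-11) = 562
λ ≈ 5198/562 = 9.2491

λ ≈ 9.2491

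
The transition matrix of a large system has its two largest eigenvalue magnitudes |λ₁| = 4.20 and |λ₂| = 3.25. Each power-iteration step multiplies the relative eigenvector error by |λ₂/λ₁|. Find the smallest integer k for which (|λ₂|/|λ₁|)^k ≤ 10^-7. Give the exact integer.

63

|λ₂/λ₁| = 3.25/4.20 = 0.77381
Need k ≥ ln(10^-7) / ln(0.77381) = -16.1181 / -0.2564 ≈ 62.856
Smallest integer k satisfying the bound: 63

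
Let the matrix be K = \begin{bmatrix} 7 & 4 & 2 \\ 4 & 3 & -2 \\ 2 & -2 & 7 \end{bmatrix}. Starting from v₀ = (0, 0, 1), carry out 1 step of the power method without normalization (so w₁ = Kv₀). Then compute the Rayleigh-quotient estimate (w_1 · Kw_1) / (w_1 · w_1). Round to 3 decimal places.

w1 = Kv₀ = (7·0 + 4·0 + 2·1; 4·0 + 3·0 + (-2)·1; 2·0 + (-2)·0 + 7·1) = (2, -2, 7)
Kw1 = (20, -12, 57)
w1·Kw1 = 2·20 + (-2)·(-12) + 7·57 = 463; w1·w1 = 2·2 + (-2)·(-2) + 7·7 = 57
λ ≈ 463/57 = 8.123

λ ≈ 8.123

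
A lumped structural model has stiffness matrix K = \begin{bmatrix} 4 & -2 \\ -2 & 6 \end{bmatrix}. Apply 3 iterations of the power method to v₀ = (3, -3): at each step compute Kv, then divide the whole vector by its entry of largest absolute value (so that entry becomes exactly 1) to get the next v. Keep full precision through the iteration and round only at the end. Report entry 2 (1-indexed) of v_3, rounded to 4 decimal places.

Kv0 = (18.00000, -24.00000); divide by -24.00000 → v1 = (-0.75000, 1.00000)
Kv1 = (-5.00000, 7.50000); divide by 7.50000 → v2 = (-0.66667, 1.00000)
Kv2 = (-4.66667, 7.33333); divide by 7.33333 → v3 = (-0.63636, 1.00000)
Requested entry of v3: -1320/-1320 = 1.0000

1.0000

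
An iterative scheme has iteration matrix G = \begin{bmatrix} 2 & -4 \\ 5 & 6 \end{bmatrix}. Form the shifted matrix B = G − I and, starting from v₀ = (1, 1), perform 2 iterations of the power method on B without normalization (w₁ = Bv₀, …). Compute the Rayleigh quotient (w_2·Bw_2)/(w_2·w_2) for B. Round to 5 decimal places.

μ ≈ 2.10442

B = G − I has rows (1, -4); (5, 5)
w1 = Bv₀ = (-3, 10)
w2 = Bw1 = (-43, 35)
Bw2 = (-183, -40)
w2·Bw2 = 6469; w2·w2 = 3074; μ ≈ 6469/3074 = 2.10442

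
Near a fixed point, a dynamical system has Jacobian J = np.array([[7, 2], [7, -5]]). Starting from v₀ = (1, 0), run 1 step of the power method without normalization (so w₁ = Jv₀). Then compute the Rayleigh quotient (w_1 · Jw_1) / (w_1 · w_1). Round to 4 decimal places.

5.5000

w1 = Jv₀ = (7, 7)
Jw1 = (63, 14)
w1·Jw1 = 7·63 + 7·14 = 539; w1·w1 = 7·7 + 7·7 = 98
λ ≈ 539/98 = 5.5000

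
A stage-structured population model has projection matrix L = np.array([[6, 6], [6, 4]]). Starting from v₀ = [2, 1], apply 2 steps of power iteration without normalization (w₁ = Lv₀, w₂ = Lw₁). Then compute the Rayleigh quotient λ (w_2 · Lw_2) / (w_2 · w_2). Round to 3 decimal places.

w1 = Lv₀ = (18, 16)
w2 = Lw1 = (204, 172)
Lw2 = (2256, 1912)
w2·Lw2 = 204·2256 + 172·1912 = 789088; w2·w2 = 204·204 + 172·172 = 71200
λ ≈ 789088/71200 = 11.083

11.083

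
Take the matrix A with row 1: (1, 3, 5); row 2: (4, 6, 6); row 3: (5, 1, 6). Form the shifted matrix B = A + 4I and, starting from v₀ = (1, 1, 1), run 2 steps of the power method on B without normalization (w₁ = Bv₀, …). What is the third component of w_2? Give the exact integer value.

245

B = A + 4I has rows (5, 3, 5); (4, 10, 6); (5, 1, 10)
w1 = Bv₀ = (5·1 + 3·1 + 5·1; 4·1 + 10·1 + 6·1; 5·1 + 1·1 + 10·1) = (13, 20, 16)
w2 = Bw1 = (5·13 + 3·20 + 5·16; 4·13 + 10·20 + 6·16; 5·13 + 1·20 + 10·16) = (205, 348, 245)
Requested component of w2: 245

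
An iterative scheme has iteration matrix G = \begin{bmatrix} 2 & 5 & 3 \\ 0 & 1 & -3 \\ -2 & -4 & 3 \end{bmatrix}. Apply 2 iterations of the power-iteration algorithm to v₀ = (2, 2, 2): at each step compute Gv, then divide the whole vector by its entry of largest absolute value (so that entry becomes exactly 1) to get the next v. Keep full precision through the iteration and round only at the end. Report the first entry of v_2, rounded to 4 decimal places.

Gv0 = (20.00000, -4.00000, -6.00000); divide by 20.00000 → v1 = (1.00000, -0.20000, -0.30000)
Gv1 = (0.10000, 0.70000, -2.10000); divide by -2.10000 → v2 = (-0.04762, -0.33333, 1.00000)
Requested entry of v2: 2/-42 = -0.0476

-0.0476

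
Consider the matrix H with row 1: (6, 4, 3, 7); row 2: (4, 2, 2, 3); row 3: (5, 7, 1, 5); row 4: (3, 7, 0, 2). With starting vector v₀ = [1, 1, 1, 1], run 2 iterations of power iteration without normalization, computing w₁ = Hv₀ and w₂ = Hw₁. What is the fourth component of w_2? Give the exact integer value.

161

w1 = Hv₀ = (20, 11, 18, 12)
w2 = Hw1 = (302, 174, 255, 161)
The requested component of w2 is 161.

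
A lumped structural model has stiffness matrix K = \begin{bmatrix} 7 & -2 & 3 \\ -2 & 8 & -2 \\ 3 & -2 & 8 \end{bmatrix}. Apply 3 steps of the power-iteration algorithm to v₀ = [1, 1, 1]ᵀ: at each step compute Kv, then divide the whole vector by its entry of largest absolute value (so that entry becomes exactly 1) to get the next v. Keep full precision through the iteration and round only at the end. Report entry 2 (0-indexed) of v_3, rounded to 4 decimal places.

Kv0 = (8.00000, 4.00000, 9.00000); divide by 9.00000 → v1 = (0.88889, 0.44444, 1.00000)
Kv1 = (8.33333, -0.22222, 9.77778); divide by 9.77778 → v2 = (0.85227, -0.02273, 1.00000)
Kv2 = (9.01136, -3.88636, 10.60227); divide by 10.60227 → v3 = (0.84995, -0.36656, 1.00000)
Requested entry of v3: 933/933 = 1.0000

1.0000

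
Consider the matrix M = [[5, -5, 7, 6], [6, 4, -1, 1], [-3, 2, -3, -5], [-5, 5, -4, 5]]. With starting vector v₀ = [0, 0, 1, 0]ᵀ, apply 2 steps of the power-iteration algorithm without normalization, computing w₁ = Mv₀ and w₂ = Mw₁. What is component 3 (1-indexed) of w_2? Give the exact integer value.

6

w1 = Mv₀ = (7, -1, -3, -4)
w2 = Mw1 = (-5, 37, 6, -48)
The requested component of w2 is 6.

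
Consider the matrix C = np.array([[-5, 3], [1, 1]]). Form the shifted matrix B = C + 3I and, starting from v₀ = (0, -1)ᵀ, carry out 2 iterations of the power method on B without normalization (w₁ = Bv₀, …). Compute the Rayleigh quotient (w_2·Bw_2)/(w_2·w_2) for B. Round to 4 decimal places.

B = C + 3I has rows (-2, 3); (1, 4)
w1 = Bv₀ = ((-2)·0 + 3·(-1); 1·0 + 4·(-1)) = (-3, -4)
w2 = Bw1 = ((-2)·(-3) + 3·(-4); 1·(-3) + 4·(-4)) = (-6, -19)
Bw2 = (-45, -82)
w2·Bw2 = 1828; w2·w2 = 397; μ ≈ 1828/397 = 4.6045

μ ≈ 4.6045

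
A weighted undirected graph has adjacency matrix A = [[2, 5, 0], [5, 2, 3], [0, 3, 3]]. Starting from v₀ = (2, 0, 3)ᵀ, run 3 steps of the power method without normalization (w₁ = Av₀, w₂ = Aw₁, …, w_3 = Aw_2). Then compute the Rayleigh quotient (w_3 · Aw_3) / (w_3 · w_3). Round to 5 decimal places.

λ ≈ 7.88312

w1 = Av₀ = (4, 19, 9)
w2 = Aw1 = (103, 85, 84)
w3 = Aw2 = (631, 937, 507)
Aw3 = (5947, 6550, 4332)
w3·Aw3 = 631·5947 + 937·6550 + 507·4332 = 12086231; w3·w3 = 631·631 + 937·937 + 507·507 = 1533179
λ ≈ 12086231/1533179 = 7.88312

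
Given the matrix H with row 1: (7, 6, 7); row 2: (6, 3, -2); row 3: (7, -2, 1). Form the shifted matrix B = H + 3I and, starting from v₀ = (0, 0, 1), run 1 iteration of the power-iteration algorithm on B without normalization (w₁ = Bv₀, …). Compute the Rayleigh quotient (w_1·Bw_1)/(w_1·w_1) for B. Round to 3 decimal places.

12.087

B = H + 3I has rows (10, 6, 7); (6, 6, -2); (7, -2, 4)
w1 = Bv₀ = (10·0 + 6·0 + 7·1; 6·0 + 6·0 + (-2)·1; 7·0 + (-2)·0 + 4·1) = (7, -2, 4)
Bw1 = (86, 22, 69)
w1·Bw1 = 834; w1·w1 = 69; μ ≈ 834/69 = 12.087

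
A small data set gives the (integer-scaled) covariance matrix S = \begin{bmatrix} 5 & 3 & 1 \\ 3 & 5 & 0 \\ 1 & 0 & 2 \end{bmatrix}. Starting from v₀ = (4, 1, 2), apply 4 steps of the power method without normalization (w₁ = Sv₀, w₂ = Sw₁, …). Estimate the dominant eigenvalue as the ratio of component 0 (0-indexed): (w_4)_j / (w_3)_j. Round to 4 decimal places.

7.9993

w1 = Sv₀ = (5·4 + 3·1 + 1·2; 3·4 + 5·1 + 0·2; 1·4 + 0·1 + 2·2) = (25, 17, 8)
w2 = Sw1 = (5·25 + 3·17 + 1·8; 3·25 + 5·17 + 0·8; 1·25 + 0·17 + 2·8) = (184, 160, 41)
w3 = Sw2 = (1441, 1352, 266)
w4 = Sw3 = (11527, 11083, 1973)
Ratio at component: 11527 / 1441 = 7.9993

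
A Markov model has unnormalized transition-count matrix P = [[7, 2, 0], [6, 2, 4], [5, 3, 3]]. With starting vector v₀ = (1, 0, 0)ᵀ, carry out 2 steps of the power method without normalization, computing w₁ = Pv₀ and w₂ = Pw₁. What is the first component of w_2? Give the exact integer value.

w1 = Pv₀ = (7·1 + 2·0 + 0·0; 6·1 + 2·0 + 4·0; 5·1 + 3·0 + 3·0) = (7, 6, 5)
w2 = Pw1 = (7·7 + 2·6 + 0·5; 6·7 + 2·6 + 4·5; 5·7 + 3·6 + 3·5) = (61, 74, 68)
The requested component of w2 is 61.

61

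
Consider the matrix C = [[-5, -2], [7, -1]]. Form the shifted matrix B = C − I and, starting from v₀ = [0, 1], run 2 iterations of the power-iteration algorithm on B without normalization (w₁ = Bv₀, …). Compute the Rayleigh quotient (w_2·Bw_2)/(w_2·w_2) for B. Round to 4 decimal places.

μ ≈ -7.1236

B = C − I has rows (-6, -2); (7, -2)
w1 = Bv₀ = ((-6)·0 + (-2)·1; 7·0 + (-2)·1) = (-2, -2)
w2 = Bw1 = ((-6)·(-2) + (-2)·(-2); 7·(-2) + (-2)·(-2)) = (16, -10)
Bw2 = (-76, 132)
w2·Bw2 = -2536; w2·w2 = 356; μ ≈ -2536/356 = -7.1236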